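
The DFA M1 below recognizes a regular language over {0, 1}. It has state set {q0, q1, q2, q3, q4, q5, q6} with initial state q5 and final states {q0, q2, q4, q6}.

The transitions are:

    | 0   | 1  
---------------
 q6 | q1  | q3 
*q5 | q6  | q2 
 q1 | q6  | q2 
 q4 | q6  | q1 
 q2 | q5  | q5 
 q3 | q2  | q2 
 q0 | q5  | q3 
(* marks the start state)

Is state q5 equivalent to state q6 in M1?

No

Reachable states from the start: {q1,q2,q3,q5,q6}. Unreachable: {q0,q4} — drop them.
Initial partition by acceptance: {q2,q6} | {q1,q3,q5}.
Stable partition: {q2,q6} | {q1,q3,q5} — 2 equivalence classes.
q5 and q6 end up in different blocks, so they are distinguishable. For instance, the string 'ε' is accepted from only q6.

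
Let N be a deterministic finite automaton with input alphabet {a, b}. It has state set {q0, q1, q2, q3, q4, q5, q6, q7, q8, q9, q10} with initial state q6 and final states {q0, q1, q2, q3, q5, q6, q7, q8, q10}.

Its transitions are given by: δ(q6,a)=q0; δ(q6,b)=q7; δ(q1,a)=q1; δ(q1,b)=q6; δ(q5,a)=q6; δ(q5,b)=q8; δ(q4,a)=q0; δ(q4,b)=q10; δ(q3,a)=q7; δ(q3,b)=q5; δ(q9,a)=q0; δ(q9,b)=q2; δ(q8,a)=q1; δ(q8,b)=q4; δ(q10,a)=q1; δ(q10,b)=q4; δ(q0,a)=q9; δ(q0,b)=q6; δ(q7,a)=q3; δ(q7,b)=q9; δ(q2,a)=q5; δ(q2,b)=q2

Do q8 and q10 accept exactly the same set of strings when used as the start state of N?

Yes

All states are reachable from the start state.
Initial partition by acceptance: {q0,q1,q2,q3,q5,q6,q7,q8,q10} | {q4,q9}.
Refine {q0,q1,q2,q3,q5,q6,q7,q8,q10} on symbol a: members go to different blocks, giving {q1,q2,q3,q5,q6,q7,q8,q10} and {q0}.
On input a, block {q1,q2,q3,q5,q6,q7,q8,q10} splits into {q1,q2,q3,q5,q7,q8,q10} and {q6}.
On input a, block {q1,q2,q3,q5,q7,q8,q10} splits into {q1,q2,q3,q7,q8,q10} and {q5}.
Split {q1,q2,q3,q7,q8,q10} by δ(·,a) → {q1,q3,q7,q8,q10} and {q2}.
On input b, block {q1,q3,q7,q8,q10} splits into {q7,q8,q10} and {q1} and {q3}.
On input a, block {q7,q8,q10} splits into {q8,q10} and {q7}.
Refine {q4,q9} on symbol b: members go to different blocks, giving {q4} and {q9}.
No further refinement is possible. Final partition (10 blocks): {q8,q10} | {q4} | {q0} | {q6} | {q5} | {q2} | {q1} | {q3} | {q7} | {q9}.
q8 and q10 lie in the same block of the stable partition, so they are equivalent — no string distinguishes them.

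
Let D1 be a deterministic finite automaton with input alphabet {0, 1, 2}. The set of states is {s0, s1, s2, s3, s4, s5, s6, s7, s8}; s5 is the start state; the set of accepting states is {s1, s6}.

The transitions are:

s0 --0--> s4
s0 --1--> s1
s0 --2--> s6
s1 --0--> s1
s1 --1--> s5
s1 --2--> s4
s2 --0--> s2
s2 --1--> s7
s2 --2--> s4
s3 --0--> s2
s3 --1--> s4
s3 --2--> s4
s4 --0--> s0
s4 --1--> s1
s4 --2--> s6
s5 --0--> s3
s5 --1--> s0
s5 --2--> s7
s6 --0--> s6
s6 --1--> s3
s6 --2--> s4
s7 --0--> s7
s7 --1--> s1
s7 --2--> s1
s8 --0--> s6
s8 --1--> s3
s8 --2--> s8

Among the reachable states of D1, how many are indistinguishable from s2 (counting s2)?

States {s8} cannot be reached from the start state, so discard them.
P0 = {s1,s6} | {s0,s2,s3,s4,s5,s7}.
Split {s0,s2,s3,s4,s5,s7} by δ(·,1) → {s0,s4,s7} and {s2,s3,s5}.
The partition is now stable with 3 blocks: {s1,s6} | {s0,s4,s7} | {s2,s3,s5}.
The equivalence class containing s2 is {s2,s3,s5}, of size 3.

3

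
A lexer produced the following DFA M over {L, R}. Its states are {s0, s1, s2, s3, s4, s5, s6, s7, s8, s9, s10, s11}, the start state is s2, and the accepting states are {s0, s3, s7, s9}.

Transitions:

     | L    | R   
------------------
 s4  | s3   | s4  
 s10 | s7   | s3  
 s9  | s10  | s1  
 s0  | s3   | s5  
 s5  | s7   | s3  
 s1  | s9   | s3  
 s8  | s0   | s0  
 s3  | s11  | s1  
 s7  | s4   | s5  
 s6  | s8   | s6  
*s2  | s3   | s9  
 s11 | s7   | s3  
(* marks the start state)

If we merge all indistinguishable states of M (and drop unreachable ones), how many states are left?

States {s0,s6,s8} cannot be reached from the start state, so discard them.
Initial partition by acceptance: {s3,s7,s9} | {s1,s2,s4,s5,s10,s11}.
Split {s1,s2,s4,s5,s10,s11} by δ(·,R) → {s1,s2,s5,s10,s11} and {s4}.
Split {s3,s7,s9} by δ(·,L) → {s3,s9} and {s7}.
Refine {s1,s2,s5,s10,s11} on symbol L: members go to different blocks, giving {s5,s10,s11} and {s1,s2}.
No further refinement is possible. Final partition (5 blocks): {s3,s9} | {s5,s10,s11} | {s4} | {s7} | {s1,s2}.

5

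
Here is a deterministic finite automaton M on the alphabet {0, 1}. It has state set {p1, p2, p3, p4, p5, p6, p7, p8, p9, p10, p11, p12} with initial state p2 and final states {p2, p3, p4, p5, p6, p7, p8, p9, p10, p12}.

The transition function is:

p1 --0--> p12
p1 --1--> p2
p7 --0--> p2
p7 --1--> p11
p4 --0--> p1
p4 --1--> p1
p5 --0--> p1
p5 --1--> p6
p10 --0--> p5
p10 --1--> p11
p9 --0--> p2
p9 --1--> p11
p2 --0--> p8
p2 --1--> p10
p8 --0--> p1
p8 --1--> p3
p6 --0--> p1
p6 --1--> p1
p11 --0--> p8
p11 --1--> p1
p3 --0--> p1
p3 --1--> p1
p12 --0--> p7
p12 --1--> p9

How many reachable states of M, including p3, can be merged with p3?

Reachable states from the start: {p1,p2,p3,p5,p6,p7,p8,p9,p10,p11,p12}. Unreachable: {p4} — drop them.
Initial partition by acceptance: {p2,p3,p5,p6,p7,p8,p9,p10,p12} | {p1,p11}.
Split {p2,p3,p5,p6,p7,p8,p9,p10,p12} by δ(·,0) → {p2,p7,p9,p10,p12} and {p3,p5,p6,p8}.
Refine {p2,p7,p9,p10,p12} on symbol 0: members go to different blocks, giving {p7,p9,p12} and {p2,p10}.
Split {p7,p9,p12} by δ(·,0) → {p7,p9} and {p12}.
Split {p1,p11} by δ(·,0) → {p1} and {p11}.
Split {p3,p5,p6,p8} by δ(·,1) → {p3,p6} and {p5,p8}.
On input 1, block {p2,p10} splits into {p2} and {p10}.
No further refinement is possible. Final partition (8 blocks): {p7,p9} | {p1} | {p3,p6} | {p2} | {p12} | {p11} | {p5,p8} | {p10}.
The equivalence class containing p3 is {p3,p6}, of size 2.

2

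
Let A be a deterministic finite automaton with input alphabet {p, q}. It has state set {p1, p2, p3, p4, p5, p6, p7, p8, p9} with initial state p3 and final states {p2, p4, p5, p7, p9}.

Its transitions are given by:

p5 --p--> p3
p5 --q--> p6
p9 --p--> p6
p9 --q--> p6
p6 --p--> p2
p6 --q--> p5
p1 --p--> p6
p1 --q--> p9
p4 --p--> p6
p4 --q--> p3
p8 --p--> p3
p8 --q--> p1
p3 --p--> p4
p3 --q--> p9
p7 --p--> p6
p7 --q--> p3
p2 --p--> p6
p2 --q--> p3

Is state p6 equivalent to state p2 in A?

No

Reachable states from the start: {p2,p3,p4,p5,p6,p9}. Unreachable: {p1,p7,p8} — drop them.
P0 = {p2,p4,p5,p9} | {p3,p6}.
No further refinement is possible. Final partition (2 blocks): {p2,p4,p5,p9} | {p3,p6}.
p6 and p2 end up in different blocks, so they are distinguishable. For instance, the string 'ε' is accepted from only p2.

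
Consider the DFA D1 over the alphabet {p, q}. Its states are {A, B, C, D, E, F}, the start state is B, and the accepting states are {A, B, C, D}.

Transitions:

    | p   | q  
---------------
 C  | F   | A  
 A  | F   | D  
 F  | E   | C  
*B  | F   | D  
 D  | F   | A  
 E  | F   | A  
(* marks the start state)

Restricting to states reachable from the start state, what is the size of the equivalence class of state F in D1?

2

Every state is reachable, so we keep all 6.
Initial partition by acceptance: {A,B,C,D} | {E,F}.
Stable partition: {A,B,C,D} | {E,F} — 2 equivalence classes.
The equivalence class containing F is {E,F}, of size 2.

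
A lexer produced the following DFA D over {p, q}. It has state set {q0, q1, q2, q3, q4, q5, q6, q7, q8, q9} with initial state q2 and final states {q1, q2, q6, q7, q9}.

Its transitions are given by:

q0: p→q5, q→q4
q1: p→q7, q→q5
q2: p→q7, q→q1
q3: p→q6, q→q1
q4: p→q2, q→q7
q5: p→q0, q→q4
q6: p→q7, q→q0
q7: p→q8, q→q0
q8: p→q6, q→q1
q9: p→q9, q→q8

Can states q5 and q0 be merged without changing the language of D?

Reachable states from the start: {q0,q1,q2,q4,q5,q6,q7,q8}. Unreachable: {q3,q9} — drop them.
P0 = {q1,q2,q6,q7} | {q0,q4,q5,q8}.
Refine {q1,q2,q6,q7} on symbol p: members go to different blocks, giving {q1,q2,q6} and {q7}.
Split {q1,q2,q6} by δ(·,q) → {q1,q6} and {q2}.
On input p, block {q0,q4,q5,q8} splits into {q0,q5} and {q4} and {q8}.
The partition is now stable with 6 blocks: {q1,q6} | {q0,q5} | {q7} | {q2} | {q4} | {q8}.
q5 and q0 lie in the same block of the stable partition, so they are equivalent — no string distinguishes them.

Yes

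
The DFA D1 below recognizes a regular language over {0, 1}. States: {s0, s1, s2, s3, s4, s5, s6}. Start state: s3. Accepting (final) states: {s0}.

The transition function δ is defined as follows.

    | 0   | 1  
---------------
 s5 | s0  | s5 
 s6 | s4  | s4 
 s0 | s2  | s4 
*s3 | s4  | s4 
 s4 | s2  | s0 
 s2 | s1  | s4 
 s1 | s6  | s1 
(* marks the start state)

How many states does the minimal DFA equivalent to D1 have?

5

States {s5} cannot be reached from the start state, so discard them.
Start with accepting vs non-accepting: {s0} | {s1,s2,s3,s4,s6}.
On input 1, block {s1,s2,s3,s4,s6} splits into {s1,s2,s3,s6} and {s4}.
On input 0, block {s1,s2,s3,s6} splits into {s1,s2} and {s3,s6}.
Split {s1,s2} by δ(·,0) → {s1} and {s2}.
No further refinement is possible. Final partition (5 blocks): {s0} | {s1} | {s4} | {s3,s6} | {s2}.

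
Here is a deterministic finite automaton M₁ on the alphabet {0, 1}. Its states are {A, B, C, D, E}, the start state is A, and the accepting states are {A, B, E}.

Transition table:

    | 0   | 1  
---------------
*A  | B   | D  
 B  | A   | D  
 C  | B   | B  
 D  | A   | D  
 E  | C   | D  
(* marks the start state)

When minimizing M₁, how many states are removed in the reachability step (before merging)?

2

BFS from A reaches {A, B, D}; the 2 state(s) C, E are never visited.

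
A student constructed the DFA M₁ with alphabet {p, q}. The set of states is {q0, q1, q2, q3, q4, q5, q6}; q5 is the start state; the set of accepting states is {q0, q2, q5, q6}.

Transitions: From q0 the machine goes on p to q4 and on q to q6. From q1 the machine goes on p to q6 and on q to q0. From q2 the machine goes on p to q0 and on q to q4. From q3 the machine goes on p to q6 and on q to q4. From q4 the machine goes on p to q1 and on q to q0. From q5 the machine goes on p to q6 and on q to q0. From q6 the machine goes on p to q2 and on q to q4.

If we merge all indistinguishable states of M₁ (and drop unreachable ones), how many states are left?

Reachable states from the start: {q0,q1,q2,q4,q5,q6}. Unreachable: {q3} — drop them.
Start with accepting vs non-accepting: {q0,q2,q5,q6} | {q1,q4}.
On input p, block {q0,q2,q5,q6} splits into {q2,q5,q6} and {q0}.
On input p, block {q2,q5,q6} splits into {q5,q6} and {q2}.
On input p, block {q5,q6} splits into {q5} and {q6}.
Split {q1,q4} by δ(·,p) → {q1} and {q4}.
Stable partition: {q5} | {q1} | {q0} | {q2} | {q6} | {q4} — 6 equivalence classes.

6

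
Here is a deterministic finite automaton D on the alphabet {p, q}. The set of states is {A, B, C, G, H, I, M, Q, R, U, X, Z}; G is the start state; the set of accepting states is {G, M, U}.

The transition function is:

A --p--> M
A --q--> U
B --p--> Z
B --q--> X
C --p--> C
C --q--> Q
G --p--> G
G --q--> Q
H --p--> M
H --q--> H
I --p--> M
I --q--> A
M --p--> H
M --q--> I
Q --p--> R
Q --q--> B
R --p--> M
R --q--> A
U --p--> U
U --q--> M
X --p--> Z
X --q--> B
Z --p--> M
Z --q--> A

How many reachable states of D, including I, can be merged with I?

3

Reachable states from the start: {A,B,G,H,I,M,Q,R,U,X,Z}. Unreachable: {C} — drop them.
P0 = {G,M,U} | {A,B,H,I,Q,R,X,Z}.
On input p, block {G,M,U} splits into {G,U} and {M}.
On input q, block {G,U} splits into {U} and {G}.
On input p, block {A,B,H,I,Q,R,X,Z} splits into {A,H,I,R,Z} and {B,Q,X}.
Split {A,H,I,R,Z} by δ(·,q) → {H,I,R,Z} and {A}.
On input q, block {H,I,R,Z} splits into {I,R,Z} and {H}.
The partition is now stable with 7 blocks: {U} | {I,R,Z} | {M} | {G} | {B,Q,X} | {A} | {H}.
State I belongs to the block {I,R,Z}, which has 3 states.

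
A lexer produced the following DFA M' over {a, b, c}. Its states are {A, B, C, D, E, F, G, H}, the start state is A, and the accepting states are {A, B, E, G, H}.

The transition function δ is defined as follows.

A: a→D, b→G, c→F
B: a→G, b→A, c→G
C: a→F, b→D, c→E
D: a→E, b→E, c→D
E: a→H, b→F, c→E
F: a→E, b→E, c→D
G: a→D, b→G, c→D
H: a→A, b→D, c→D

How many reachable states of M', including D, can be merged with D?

2

States {B,C} cannot be reached from the start state, so discard them.
Start with accepting vs non-accepting: {A,E,G,H} | {D,F}.
Split {A,E,G,H} by δ(·,a) → {A,G} and {E,H}.
Refine {E,H} on symbol a: members go to different blocks, giving {E} and {H}.
Stable partition: {A,G} | {D,F} | {E} | {H} — 4 equivalence classes.
The equivalence class containing D is {D,F}, of size 2.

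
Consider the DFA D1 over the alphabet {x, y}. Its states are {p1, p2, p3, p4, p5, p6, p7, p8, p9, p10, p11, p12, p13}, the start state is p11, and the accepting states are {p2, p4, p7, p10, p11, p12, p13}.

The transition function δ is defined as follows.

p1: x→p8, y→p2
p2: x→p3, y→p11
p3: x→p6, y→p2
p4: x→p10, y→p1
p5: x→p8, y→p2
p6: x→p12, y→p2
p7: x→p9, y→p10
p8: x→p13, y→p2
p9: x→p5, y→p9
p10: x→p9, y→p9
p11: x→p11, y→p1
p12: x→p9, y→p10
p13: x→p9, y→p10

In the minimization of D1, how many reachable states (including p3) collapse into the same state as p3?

3

Reachable states from the start: {p1,p2,p3,p5,p6,p8,p9,p10,p11,p12,p13}. Unreachable: {p4,p7} — drop them.
Start with accepting vs non-accepting: {p2,p10,p11,p12,p13} | {p1,p3,p5,p6,p8,p9}.
On input x, block {p2,p10,p11,p12,p13} splits into {p2,p10,p12,p13} and {p11}.
On input y, block {p2,p10,p12,p13} splits into {p12,p13} and {p2} and {p10}.
Split {p1,p3,p5,p6,p8,p9} by δ(·,x) → {p1,p3,p5,p9} and {p6,p8}.
Split {p1,p3,p5,p9} by δ(·,x) → {p1,p3,p5} and {p9}.
No further refinement is possible. Final partition (7 blocks): {p12,p13} | {p1,p3,p5} | {p11} | {p2} | {p10} | {p6,p8} | {p9}.
The equivalence class containing p3 is {p1,p3,p5}, of size 3.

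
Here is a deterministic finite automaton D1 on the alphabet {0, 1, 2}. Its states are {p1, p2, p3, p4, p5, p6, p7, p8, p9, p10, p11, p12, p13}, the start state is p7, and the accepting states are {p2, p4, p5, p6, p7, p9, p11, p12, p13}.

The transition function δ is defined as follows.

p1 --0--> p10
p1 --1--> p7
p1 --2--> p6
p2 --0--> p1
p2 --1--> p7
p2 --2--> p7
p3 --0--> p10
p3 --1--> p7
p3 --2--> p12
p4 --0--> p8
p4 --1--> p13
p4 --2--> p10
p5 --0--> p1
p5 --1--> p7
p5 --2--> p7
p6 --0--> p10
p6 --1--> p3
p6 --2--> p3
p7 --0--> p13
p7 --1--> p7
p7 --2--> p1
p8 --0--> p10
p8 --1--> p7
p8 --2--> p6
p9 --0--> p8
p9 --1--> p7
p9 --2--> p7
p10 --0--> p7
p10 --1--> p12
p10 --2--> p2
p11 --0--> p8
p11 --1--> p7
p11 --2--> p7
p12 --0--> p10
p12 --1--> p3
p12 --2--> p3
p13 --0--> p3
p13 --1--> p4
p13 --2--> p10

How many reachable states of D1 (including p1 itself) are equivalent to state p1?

First remove the unreachable states {p5,p9,p11}; 10 states remain.
Start with accepting vs non-accepting: {p2,p4,p6,p7,p12,p13} | {p1,p3,p8,p10}.
Split {p2,p4,p6,p7,p12,p13} by δ(·,0) → {p2,p4,p6,p12,p13} and {p7}.
Refine {p2,p4,p6,p12,p13} on symbol 1: members go to different blocks, giving {p4,p13} and {p6,p12} and {p2}.
Split {p1,p3,p8,p10} by δ(·,0) → {p1,p3,p8} and {p10}.
Stable partition: {p4,p13} | {p1,p3,p8} | {p7} | {p6,p12} | {p2} | {p10} — 6 equivalence classes.
State p1 belongs to the block {p1,p3,p8}, which has 3 states.

3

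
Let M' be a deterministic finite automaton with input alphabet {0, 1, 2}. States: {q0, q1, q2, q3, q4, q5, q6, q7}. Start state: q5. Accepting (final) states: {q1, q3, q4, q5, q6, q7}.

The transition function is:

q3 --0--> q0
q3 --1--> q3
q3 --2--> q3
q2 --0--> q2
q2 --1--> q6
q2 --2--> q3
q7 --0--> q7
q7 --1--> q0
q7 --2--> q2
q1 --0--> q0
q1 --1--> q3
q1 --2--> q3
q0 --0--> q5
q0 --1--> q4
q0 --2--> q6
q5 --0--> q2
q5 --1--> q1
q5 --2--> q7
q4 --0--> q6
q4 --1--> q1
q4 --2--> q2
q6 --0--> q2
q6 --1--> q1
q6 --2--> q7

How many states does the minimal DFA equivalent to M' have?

6

All states are reachable from the start state.
Initial partition by acceptance: {q1,q3,q4,q5,q6,q7} | {q0,q2}.
On input 0, block {q1,q3,q4,q5,q6,q7} splits into {q1,q3,q5,q6} and {q4,q7}.
Refine {q1,q3,q5,q6} on symbol 2: members go to different blocks, giving {q1,q3} and {q5,q6}.
Refine {q0,q2} on symbol 0: members go to different blocks, giving {q0} and {q2}.
Refine {q4,q7} on symbol 0: members go to different blocks, giving {q4} and {q7}.
No further refinement is possible. Final partition (6 blocks): {q1,q3} | {q0} | {q4} | {q5,q6} | {q2} | {q7}.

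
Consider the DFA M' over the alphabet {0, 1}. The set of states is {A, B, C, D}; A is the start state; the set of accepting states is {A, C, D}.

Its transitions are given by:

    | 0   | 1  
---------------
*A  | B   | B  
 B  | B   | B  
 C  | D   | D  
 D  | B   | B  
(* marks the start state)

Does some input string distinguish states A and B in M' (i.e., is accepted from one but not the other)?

States {C,D} cannot be reached from the start state, so discard them.
P0 = {A} | {B}.
No further refinement is possible. Final partition (2 blocks): {A} | {B}.
A and B end up in different blocks, so they are distinguishable. For instance, the string 'ε' is accepted from only A.

Yes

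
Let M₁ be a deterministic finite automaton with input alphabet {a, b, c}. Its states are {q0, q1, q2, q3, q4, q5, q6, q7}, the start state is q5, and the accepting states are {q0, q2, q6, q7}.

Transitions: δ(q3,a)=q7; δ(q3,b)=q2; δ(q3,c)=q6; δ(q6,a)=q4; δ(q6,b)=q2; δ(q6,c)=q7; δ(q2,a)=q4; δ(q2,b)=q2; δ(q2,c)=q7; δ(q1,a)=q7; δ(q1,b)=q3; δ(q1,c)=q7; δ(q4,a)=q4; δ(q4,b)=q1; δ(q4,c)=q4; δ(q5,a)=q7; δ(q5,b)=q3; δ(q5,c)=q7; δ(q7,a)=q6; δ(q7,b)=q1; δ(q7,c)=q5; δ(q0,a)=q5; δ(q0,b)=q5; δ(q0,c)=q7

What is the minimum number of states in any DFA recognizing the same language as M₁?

First remove the unreachable states {q0}; 7 states remain.
Initial partition by acceptance: {q2,q6,q7} | {q1,q3,q4,q5}.
Split {q2,q6,q7} by δ(·,a) → {q2,q6} and {q7}.
Split {q1,q3,q4,q5} by δ(·,a) → {q1,q3,q5} and {q4}.
On input b, block {q1,q3,q5} splits into {q1,q5} and {q3}.
Stable partition: {q2,q6} | {q1,q5} | {q7} | {q4} | {q3} — 5 equivalence classes.

5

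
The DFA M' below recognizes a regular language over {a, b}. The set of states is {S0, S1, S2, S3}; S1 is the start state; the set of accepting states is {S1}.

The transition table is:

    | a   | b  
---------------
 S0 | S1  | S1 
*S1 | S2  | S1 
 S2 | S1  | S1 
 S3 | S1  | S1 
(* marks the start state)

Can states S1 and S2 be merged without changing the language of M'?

No

First remove the unreachable states {S0,S3}; 2 states remain.
Initial partition by acceptance: {S1} | {S2}.
The partition is now stable with 2 blocks: {S1} | {S2}.
S1 and S2 end up in different blocks, so they are distinguishable. For instance, the string 'ε' is accepted from only S1.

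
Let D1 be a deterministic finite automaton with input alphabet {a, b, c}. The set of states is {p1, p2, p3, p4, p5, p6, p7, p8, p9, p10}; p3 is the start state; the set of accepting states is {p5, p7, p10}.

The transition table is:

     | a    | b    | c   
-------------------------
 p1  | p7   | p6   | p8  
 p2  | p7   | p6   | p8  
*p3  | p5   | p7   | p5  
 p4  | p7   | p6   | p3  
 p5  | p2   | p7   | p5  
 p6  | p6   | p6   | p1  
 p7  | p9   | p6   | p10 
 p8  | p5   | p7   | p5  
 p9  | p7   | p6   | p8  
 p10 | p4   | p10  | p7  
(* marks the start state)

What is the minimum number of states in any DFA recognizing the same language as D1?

All states are reachable from the start state.
Initial partition by acceptance: {p5,p7,p10} | {p1,p2,p3,p4,p6,p8,p9}.
On input b, block {p5,p7,p10} splits into {p5,p10} and {p7}.
Split {p5,p10} by δ(·,b) → {p5} and {p10}.
Split {p1,p2,p3,p4,p6,p8,p9} by δ(·,a) → {p1,p2,p4,p9} and {p3,p8} and {p6}.
No further refinement is possible. Final partition (6 blocks): {p5} | {p1,p2,p4,p9} | {p7} | {p10} | {p3,p8} | {p6}.

6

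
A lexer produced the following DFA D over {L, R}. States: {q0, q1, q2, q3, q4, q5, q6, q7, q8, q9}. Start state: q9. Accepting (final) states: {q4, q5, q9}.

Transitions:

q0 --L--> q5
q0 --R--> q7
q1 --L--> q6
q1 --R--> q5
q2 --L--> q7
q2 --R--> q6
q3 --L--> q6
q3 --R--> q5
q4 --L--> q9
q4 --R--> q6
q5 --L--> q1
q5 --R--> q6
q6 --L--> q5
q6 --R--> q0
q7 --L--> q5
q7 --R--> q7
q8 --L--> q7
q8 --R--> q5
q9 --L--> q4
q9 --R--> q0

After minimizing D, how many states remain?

4

States {q2,q3,q8} cannot be reached from the start state, so discard them.
P0 = {q4,q5,q9} | {q0,q1,q6,q7}.
Split {q4,q5,q9} by δ(·,L) → {q4,q9} and {q5}.
Split {q0,q1,q6,q7} by δ(·,L) → {q0,q6,q7} and {q1}.
Stable partition: {q4,q9} | {q0,q6,q7} | {q5} | {q1} — 4 equivalence classes.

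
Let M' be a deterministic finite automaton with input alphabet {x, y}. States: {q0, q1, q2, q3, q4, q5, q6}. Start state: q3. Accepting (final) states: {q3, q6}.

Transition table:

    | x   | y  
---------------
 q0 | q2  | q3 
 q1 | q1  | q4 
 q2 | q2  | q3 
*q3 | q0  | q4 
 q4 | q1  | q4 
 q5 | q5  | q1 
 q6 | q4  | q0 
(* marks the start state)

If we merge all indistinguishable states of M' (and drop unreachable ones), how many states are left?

First remove the unreachable states {q5,q6}; 5 states remain.
P0 = {q3} | {q0,q1,q2,q4}.
On input y, block {q0,q1,q2,q4} splits into {q0,q2} and {q1,q4}.
No further refinement is possible. Final partition (3 blocks): {q3} | {q0,q2} | {q1,q4}.

3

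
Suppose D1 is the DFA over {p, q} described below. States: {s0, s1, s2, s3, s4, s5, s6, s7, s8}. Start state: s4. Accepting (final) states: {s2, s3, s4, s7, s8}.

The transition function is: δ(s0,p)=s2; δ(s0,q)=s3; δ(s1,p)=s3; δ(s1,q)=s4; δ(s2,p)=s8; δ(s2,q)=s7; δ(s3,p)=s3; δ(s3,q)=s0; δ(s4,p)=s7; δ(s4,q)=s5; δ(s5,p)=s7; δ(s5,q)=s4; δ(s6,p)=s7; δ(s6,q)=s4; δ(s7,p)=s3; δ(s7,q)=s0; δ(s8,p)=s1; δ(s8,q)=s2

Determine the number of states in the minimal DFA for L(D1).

6

First remove the unreachable states {s6}; 8 states remain.
Start with accepting vs non-accepting: {s2,s3,s4,s7,s8} | {s0,s1,s5}.
Split {s2,s3,s4,s7,s8} by δ(·,p) → {s2,s3,s4,s7} and {s8}.
Split {s2,s3,s4,s7} by δ(·,p) → {s3,s4,s7} and {s2}.
Split {s0,s1,s5} by δ(·,p) → {s1,s5} and {s0}.
Split {s3,s4,s7} by δ(·,q) → {s3,s7} and {s4}.
No further refinement is possible. Final partition (6 blocks): {s3,s7} | {s1,s5} | {s8} | {s2} | {s0} | {s4}.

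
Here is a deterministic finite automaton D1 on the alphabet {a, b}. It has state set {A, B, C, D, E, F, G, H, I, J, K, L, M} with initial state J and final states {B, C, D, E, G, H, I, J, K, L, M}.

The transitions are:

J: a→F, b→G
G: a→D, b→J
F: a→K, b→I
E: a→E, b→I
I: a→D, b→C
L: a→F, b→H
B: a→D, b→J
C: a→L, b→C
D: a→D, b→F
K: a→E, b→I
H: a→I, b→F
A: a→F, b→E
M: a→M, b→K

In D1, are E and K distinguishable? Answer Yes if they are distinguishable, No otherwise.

First remove the unreachable states {A,B,M}; 10 states remain.
P0 = {C,D,E,G,H,I,J,K,L} | {F}.
Split {C,D,E,G,H,I,J,K,L} by δ(·,a) → {C,D,E,G,H,I,K} and {J,L}.
Refine {C,D,E,G,H,I,K} on symbol a: members go to different blocks, giving {D,E,G,H,I,K} and {C}.
On input b, block {D,E,G,H,I,K} splits into {D,H} and {E,K} and {G} and {I}.
On input a, block {D,H} splits into {D} and {H}.
Refine {J,L} on symbol b: members go to different blocks, giving {J} and {L}.
Stable partition: {D} | {F} | {J} | {C} | {E,K} | {G} | {I} | {H} | {L} — 9 equivalence classes.
E and K lie in the same block of the stable partition, so they are equivalent — no string distinguishes them.

No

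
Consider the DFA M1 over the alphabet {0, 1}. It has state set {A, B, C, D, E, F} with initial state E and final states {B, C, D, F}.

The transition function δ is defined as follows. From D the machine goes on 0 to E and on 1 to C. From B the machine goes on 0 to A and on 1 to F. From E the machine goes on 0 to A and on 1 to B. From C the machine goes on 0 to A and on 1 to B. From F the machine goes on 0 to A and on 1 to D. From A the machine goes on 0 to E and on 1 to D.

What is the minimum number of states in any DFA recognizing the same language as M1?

Every state is reachable, so we keep all 6.
P0 = {B,C,D,F} | {A,E}.
No further refinement is possible. Final partition (2 blocks): {B,C,D,F} | {A,E}.

2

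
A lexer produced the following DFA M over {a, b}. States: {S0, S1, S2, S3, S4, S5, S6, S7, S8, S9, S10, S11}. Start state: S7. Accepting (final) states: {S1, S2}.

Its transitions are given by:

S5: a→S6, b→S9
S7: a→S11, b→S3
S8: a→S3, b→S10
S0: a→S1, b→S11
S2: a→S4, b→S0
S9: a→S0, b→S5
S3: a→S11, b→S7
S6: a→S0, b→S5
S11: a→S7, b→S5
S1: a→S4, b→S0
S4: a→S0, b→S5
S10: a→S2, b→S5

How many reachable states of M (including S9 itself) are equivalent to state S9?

3

Reachable states from the start: {S0,S1,S3,S4,S5,S6,S7,S9,S11}. Unreachable: {S2,S8,S10} — drop them.
Start with accepting vs non-accepting: {S1} | {S0,S3,S4,S5,S6,S7,S9,S11}.
On input a, block {S0,S3,S4,S5,S6,S7,S9,S11} splits into {S3,S4,S5,S6,S7,S9,S11} and {S0}.
Split {S3,S4,S5,S6,S7,S9,S11} by δ(·,a) → {S3,S5,S7,S11} and {S4,S6,S9}.
Split {S3,S5,S7,S11} by δ(·,a) → {S3,S7,S11} and {S5}.
On input b, block {S3,S7,S11} splits into {S3,S7} and {S11}.
The partition is now stable with 6 blocks: {S1} | {S3,S7} | {S0} | {S4,S6,S9} | {S5} | {S11}.
State S9 belongs to the block {S4,S6,S9}, which has 3 states.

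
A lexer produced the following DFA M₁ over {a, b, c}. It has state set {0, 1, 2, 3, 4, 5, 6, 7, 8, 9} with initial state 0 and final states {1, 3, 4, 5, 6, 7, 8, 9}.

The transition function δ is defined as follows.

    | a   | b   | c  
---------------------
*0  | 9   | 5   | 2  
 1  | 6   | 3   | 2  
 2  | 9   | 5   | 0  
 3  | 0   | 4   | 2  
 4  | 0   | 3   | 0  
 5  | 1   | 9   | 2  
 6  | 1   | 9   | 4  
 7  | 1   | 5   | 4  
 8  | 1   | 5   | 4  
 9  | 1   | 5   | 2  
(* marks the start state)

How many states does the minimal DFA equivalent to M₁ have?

5

States {7,8} cannot be reached from the start state, so discard them.
Initial partition by acceptance: {1,3,4,5,6,9} | {0,2}.
Split {1,3,4,5,6,9} by δ(·,a) → {1,5,6,9} and {3,4}.
Refine {1,5,6,9} on symbol b: members go to different blocks, giving {5,6,9} and {1}.
Split {5,6,9} by δ(·,c) → {5,9} and {6}.
No further refinement is possible. Final partition (5 blocks): {5,9} | {0,2} | {3,4} | {1} | {6}.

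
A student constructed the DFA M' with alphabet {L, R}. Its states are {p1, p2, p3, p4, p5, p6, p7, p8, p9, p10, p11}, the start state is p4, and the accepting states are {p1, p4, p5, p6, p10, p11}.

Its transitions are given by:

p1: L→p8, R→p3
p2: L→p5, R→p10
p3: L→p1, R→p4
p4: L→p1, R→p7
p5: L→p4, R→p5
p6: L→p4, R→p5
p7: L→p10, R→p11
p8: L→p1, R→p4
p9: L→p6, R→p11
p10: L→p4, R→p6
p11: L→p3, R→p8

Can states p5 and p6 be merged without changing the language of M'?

States {p2,p9} cannot be reached from the start state, so discard them.
Initial partition by acceptance: {p1,p4,p5,p6,p10,p11} | {p3,p7,p8}.
Refine {p1,p4,p5,p6,p10,p11} on symbol L: members go to different blocks, giving {p4,p5,p6,p10} and {p1,p11}.
Split {p4,p5,p6,p10} by δ(·,L) → {p5,p6,p10} and {p4}.
On input L, block {p3,p7,p8} splits into {p3,p8} and {p7}.
No further refinement is possible. Final partition (5 blocks): {p5,p6,p10} | {p3,p8} | {p1,p11} | {p4} | {p7}.
p5 and p6 lie in the same block of the stable partition, so they are equivalent — no string distinguishes them.

Yes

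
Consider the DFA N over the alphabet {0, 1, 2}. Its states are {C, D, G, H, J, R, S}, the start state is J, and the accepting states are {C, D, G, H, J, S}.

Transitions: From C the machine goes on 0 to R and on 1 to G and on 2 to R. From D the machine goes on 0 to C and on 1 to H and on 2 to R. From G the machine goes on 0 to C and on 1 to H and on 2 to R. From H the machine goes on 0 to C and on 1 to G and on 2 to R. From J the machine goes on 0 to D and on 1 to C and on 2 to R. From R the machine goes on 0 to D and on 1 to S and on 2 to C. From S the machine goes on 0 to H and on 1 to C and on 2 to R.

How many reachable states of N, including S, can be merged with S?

2

Every state is reachable, so we keep all 7.
P0 = {C,D,G,H,J,S} | {R}.
Refine {C,D,G,H,J,S} on symbol 0: members go to different blocks, giving {D,G,H,J,S} and {C}.
Refine {D,G,H,J,S} on symbol 0: members go to different blocks, giving {D,G,H} and {J,S}.
No further refinement is possible. Final partition (4 blocks): {D,G,H} | {R} | {C} | {J,S}.
The equivalence class containing S is {J,S}, of size 2.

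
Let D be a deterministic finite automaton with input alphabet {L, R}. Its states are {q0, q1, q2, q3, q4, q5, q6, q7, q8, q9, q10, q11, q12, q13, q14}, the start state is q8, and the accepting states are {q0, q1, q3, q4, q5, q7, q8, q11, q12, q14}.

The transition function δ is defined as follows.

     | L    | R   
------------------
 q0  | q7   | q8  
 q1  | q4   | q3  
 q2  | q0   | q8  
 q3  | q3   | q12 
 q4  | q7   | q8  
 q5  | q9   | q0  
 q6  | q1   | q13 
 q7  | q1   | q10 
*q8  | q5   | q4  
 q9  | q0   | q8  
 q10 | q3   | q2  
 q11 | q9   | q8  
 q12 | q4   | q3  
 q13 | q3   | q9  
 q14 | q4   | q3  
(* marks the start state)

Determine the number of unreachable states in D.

BFS from q8 reaches {q0, q1, q2, q3, q4, q5, q7, q8, q9, q10, q12}; the 4 state(s) q6, q11, q13, q14 are never visited.

4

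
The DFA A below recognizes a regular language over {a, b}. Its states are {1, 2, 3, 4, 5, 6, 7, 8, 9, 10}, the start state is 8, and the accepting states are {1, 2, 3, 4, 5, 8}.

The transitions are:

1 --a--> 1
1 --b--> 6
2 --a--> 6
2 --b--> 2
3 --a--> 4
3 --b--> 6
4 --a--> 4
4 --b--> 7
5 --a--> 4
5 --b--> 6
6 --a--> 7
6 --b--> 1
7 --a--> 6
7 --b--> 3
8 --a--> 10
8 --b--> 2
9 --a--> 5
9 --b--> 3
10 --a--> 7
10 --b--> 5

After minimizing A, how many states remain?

Reachable states from the start: {1,2,3,4,5,6,7,8,10}. Unreachable: {9} — drop them.
Start with accepting vs non-accepting: {1,2,3,4,5,8} | {6,7,10}.
Split {1,2,3,4,5,8} by δ(·,a) → {1,3,4,5} and {2,8}.
Stable partition: {1,3,4,5} | {6,7,10} | {2,8} — 3 equivalence classes.

3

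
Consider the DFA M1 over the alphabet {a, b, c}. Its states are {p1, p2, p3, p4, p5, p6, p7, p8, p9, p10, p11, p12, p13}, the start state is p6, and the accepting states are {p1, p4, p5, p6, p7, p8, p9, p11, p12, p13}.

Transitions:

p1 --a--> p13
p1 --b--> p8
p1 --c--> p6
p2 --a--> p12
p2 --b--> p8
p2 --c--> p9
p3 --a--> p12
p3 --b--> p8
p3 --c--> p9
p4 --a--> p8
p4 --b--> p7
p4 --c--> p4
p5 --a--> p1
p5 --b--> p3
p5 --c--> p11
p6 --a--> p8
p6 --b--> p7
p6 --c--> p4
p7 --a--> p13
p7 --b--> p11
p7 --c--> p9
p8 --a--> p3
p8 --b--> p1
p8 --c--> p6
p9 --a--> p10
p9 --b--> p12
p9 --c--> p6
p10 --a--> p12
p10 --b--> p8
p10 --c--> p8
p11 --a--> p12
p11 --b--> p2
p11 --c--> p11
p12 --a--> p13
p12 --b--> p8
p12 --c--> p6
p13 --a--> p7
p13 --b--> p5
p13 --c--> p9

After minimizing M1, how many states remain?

P0 = {p1,p4,p5,p6,p7,p8,p9,p11,p12,p13} | {p2,p3,p10}.
Refine {p1,p4,p5,p6,p7,p8,p9,p11,p12,p13} on symbol a: members go to different blocks, giving {p1,p4,p5,p6,p7,p11,p12,p13} and {p8,p9}.
Refine {p1,p4,p5,p6,p7,p11,p12,p13} on symbol a: members go to different blocks, giving {p1,p5,p7,p11,p12,p13} and {p4,p6}.
Split {p1,p5,p7,p11,p12,p13} by δ(·,b) → {p1,p12} and {p5,p11} and {p7,p13}.
Stable partition: {p1,p12} | {p2,p3,p10} | {p8,p9} | {p4,p6} | {p5,p11} | {p7,p13} — 6 equivalence classes.

6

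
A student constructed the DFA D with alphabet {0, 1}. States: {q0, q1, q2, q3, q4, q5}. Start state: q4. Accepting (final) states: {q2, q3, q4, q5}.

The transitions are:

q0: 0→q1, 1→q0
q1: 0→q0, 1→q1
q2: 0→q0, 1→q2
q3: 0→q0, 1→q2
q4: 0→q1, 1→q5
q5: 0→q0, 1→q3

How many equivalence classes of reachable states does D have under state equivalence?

P0 = {q2,q3,q4,q5} | {q0,q1}.
Stable partition: {q2,q3,q4,q5} | {q0,q1} — 2 equivalence classes.

2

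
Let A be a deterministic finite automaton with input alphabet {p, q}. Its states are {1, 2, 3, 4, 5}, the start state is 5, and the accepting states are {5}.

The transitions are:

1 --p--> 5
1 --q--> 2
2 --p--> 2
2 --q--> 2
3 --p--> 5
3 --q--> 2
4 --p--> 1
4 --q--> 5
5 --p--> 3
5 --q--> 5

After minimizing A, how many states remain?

3

Reachable states from the start: {2,3,5}. Unreachable: {1,4} — drop them.
P0 = {5} | {2,3}.
Split {2,3} by δ(·,p) → {2} and {3}.
The partition is now stable with 3 blocks: {5} | {2} | {3}.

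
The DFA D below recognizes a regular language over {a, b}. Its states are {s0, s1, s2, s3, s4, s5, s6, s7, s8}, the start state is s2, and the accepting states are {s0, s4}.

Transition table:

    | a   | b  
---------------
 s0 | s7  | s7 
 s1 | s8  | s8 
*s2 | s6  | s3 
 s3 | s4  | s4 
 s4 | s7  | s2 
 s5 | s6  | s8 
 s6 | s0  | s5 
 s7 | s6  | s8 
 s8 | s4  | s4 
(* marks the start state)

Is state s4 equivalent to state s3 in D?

No

States {s1} cannot be reached from the start state, so discard them.
P0 = {s0,s4} | {s2,s3,s5,s6,s7,s8}.
On input a, block {s2,s3,s5,s6,s7,s8} splits into {s2,s5,s7} and {s3,s6,s8}.
Refine {s3,s6,s8} on symbol b: members go to different blocks, giving {s3,s8} and {s6}.
No further refinement is possible. Final partition (4 blocks): {s0,s4} | {s2,s5,s7} | {s3,s8} | {s6}.
s4 and s3 end up in different blocks, so they are distinguishable. For instance, the string 'ε' is accepted from only s4.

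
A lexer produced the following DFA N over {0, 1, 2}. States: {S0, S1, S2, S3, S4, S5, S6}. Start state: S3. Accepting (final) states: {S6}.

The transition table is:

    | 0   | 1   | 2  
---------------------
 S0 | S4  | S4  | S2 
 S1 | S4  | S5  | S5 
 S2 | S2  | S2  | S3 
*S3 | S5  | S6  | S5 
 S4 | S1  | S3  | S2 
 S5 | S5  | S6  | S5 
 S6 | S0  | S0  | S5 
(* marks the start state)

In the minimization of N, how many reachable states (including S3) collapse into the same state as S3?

2

Every state is reachable, so we keep all 7.
P0 = {S6} | {S0,S1,S2,S3,S4,S5}.
Split {S0,S1,S2,S3,S4,S5} by δ(·,1) → {S0,S1,S2,S4} and {S3,S5}.
Refine {S0,S1,S2,S4} on symbol 1: members go to different blocks, giving {S0,S2} and {S1,S4}.
On input 0, block {S0,S2} splits into {S0} and {S2}.
Split {S1,S4} by δ(·,2) → {S1} and {S4}.
No further refinement is possible. Final partition (6 blocks): {S6} | {S0} | {S3,S5} | {S1} | {S2} | {S4}.
The equivalence class containing S3 is {S3,S5}, of size 2.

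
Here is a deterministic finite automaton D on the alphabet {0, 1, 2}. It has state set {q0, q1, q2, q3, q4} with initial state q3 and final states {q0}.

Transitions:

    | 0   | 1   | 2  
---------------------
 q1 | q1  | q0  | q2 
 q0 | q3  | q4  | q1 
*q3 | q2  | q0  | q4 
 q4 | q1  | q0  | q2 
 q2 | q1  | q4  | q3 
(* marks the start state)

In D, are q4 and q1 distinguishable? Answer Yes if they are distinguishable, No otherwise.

All states are reachable from the start state.
Start with accepting vs non-accepting: {q0} | {q1,q2,q3,q4}.
Split {q1,q2,q3,q4} by δ(·,1) → {q1,q3,q4} and {q2}.
Split {q1,q3,q4} by δ(·,0) → {q1,q4} and {q3}.
No further refinement is possible. Final partition (4 blocks): {q0} | {q1,q4} | {q2} | {q3}.
q4 and q1 lie in the same block of the stable partition, so they are equivalent — no string distinguishes them.

No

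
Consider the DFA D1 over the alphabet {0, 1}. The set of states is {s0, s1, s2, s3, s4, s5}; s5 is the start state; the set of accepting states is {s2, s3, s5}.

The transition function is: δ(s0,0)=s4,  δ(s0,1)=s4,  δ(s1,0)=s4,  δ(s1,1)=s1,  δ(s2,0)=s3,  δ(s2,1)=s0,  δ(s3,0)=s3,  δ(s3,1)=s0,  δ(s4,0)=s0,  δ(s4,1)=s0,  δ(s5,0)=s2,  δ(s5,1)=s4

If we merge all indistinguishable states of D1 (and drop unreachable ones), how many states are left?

2

First remove the unreachable states {s1}; 5 states remain.
Initial partition by acceptance: {s2,s3,s5} | {s0,s4}.
The partition is now stable with 2 blocks: {s2,s3,s5} | {s0,s4}.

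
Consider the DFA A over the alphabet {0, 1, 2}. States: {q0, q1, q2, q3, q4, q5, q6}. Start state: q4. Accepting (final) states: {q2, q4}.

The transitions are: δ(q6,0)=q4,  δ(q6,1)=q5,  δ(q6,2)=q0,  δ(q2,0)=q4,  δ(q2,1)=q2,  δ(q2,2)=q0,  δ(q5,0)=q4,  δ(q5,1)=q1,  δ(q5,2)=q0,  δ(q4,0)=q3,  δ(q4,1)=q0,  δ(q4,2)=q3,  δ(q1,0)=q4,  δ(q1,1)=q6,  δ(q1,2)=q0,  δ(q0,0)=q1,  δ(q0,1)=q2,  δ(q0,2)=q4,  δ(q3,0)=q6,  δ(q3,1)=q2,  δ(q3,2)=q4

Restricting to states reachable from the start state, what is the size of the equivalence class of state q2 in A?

Initial partition by acceptance: {q2,q4} | {q0,q1,q3,q5,q6}.
On input 0, block {q2,q4} splits into {q2} and {q4}.
Refine {q0,q1,q3,q5,q6} on symbol 0: members go to different blocks, giving {q1,q5,q6} and {q0,q3}.
The partition is now stable with 4 blocks: {q2} | {q1,q5,q6} | {q4} | {q0,q3}.
The equivalence class containing q2 is {q2}, of size 1.

1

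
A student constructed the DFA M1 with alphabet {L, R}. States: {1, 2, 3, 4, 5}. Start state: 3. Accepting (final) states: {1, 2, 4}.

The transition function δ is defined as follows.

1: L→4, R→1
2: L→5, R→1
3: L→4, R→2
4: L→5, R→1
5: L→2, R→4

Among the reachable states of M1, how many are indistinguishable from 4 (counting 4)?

All states are reachable from the start state.
P0 = {1,2,4} | {3,5}.
Refine {1,2,4} on symbol L: members go to different blocks, giving {2,4} and {1}.
No further refinement is possible. Final partition (3 blocks): {2,4} | {3,5} | {1}.
State 4 belongs to the block {2,4}, which has 2 states.

2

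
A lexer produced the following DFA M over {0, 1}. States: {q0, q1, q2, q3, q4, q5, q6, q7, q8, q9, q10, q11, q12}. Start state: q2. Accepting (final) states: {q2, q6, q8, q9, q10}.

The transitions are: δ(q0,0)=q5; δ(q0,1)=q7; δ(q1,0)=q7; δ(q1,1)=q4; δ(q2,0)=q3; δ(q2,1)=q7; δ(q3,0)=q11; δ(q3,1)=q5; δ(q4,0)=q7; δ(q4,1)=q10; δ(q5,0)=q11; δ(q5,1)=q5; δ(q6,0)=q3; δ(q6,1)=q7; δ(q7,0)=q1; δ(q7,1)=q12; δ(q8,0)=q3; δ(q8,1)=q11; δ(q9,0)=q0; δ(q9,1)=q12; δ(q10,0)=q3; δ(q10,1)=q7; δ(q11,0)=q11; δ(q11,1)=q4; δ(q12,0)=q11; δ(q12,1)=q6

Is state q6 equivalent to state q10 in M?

States {q0,q8,q9} cannot be reached from the start state, so discard them.
P0 = {q2,q6,q10} | {q1,q3,q4,q5,q7,q11,q12}.
On input 1, block {q1,q3,q4,q5,q7,q11,q12} splits into {q1,q3,q5,q7,q11} and {q4,q12}.
On input 1, block {q1,q3,q5,q7,q11} splits into {q1,q7,q11} and {q3,q5}.
Stable partition: {q2,q6,q10} | {q1,q7,q11} | {q4,q12} | {q3,q5} — 4 equivalence classes.
q6 and q10 lie in the same block of the stable partition, so they are equivalent — no string distinguishes them.

Yes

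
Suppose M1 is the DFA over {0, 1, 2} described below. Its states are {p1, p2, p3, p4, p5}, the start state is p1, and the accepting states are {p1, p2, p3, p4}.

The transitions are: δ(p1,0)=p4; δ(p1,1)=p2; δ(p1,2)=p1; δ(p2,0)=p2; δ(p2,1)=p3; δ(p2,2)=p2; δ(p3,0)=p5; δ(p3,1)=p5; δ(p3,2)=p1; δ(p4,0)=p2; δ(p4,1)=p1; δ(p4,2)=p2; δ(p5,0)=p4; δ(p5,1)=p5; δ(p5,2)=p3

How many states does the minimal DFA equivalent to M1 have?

Start with accepting vs non-accepting: {p1,p2,p3,p4} | {p5}.
Split {p1,p2,p3,p4} by δ(·,0) → {p1,p2,p4} and {p3}.
Refine {p1,p2,p4} on symbol 1: members go to different blocks, giving {p1,p4} and {p2}.
Refine {p1,p4} on symbol 0: members go to different blocks, giving {p1} and {p4}.
The partition is now stable with 5 blocks: {p1} | {p5} | {p3} | {p2} | {p4}.

5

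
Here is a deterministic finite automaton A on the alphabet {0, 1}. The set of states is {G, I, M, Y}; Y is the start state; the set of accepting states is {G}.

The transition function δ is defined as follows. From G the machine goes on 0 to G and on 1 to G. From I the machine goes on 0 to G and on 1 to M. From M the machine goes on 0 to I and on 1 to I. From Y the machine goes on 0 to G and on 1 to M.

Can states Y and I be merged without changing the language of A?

All states are reachable from the start state.
Start with accepting vs non-accepting: {G} | {I,M,Y}.
Split {I,M,Y} by δ(·,0) → {I,Y} and {M}.
Stable partition: {G} | {I,Y} | {M} — 3 equivalence classes.
Y and I lie in the same block of the stable partition, so they are equivalent — no string distinguishes them.

Yes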